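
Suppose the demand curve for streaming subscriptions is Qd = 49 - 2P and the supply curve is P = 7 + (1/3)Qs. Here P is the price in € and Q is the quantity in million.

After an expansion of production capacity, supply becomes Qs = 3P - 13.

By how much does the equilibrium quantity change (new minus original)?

+3.2

Original equilibrium: 49 - 2P = 3P - 21 gives 70 = 5P, so P = 14 and Q = 21.
With the change applied: demand Qd = 49 - 2P, supply Qs = 3P - 13.
Setting them equal: 49 - 2P = 3P - 13 → 62 = 5P, so P = 12.4 and Q = 24.2.
ΔQ = 24.2 − 21 = +3.2.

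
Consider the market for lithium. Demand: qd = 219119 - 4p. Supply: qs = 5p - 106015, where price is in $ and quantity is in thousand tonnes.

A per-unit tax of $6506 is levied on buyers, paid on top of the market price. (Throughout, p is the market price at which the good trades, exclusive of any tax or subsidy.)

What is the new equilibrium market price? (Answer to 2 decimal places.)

33234.44

Initially, 219119 - 4p = 5p - 106015, so 325134 = 9p and p = 36126, q = 74615.
Since buyers pay the price plus the tax, the effective demand curve becomes qd = 193095 - 4p.
Equate the new curves: 193095 - 4p = 5p - 106015, giving 299110 = 9p, p = 299110/9 ≈ 33234.4444, q = 541415/9 ≈ 60157.2222.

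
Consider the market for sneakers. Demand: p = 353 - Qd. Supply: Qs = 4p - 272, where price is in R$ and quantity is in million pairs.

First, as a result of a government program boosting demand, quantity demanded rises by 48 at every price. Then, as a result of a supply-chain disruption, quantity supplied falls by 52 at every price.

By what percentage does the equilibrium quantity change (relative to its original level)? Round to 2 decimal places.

+12.28

Solve the original market: 353 - p = 4p - 272, hence p = 125 and Q = 228.
After the shift, demand is Qd = 401 - p and supply is Qs = 4p - 324.
Equate the new curves: 401 - p = 4p - 324, giving 725 = 5p, p = 145, Q = 256.
%ΔQ = (256 − 228) / 228 × 100 = +12.28%.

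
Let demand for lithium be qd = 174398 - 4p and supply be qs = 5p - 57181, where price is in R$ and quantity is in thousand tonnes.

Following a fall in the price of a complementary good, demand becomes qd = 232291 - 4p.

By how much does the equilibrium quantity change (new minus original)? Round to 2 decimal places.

Solve the original market: 174398 - 4p = 5p - 57181, hence p = 25731 and q = 71474.
With the change applied: demand qd = 232291 - 4p, supply qs = 5p - 57181.
New equilibrium: 232291 - 4p = 5p - 57181 ⇒ 289472 = 9p ⇒ p = 289472/9 ≈ 32163.5556, q = 932731/9 ≈ 103636.7778.
Δq = 103636.7778 − 71474 = +32162.78.

+32162.78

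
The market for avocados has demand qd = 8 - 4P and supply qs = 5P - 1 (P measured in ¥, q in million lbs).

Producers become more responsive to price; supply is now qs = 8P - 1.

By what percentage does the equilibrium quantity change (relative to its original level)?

+25

Before the shock: 8 - 4P = 5P - 1 ⇒ 9 = 9P ⇒ P = 1, q = 4.
The shock moves the curves to qd = 8 - 4P and qs = 8P - 1.
Equate the new curves: 8 - 4P = 8P - 1, giving 9 = 12P, P = 0.75, q = 5.
%Δq = (5 − 4) / 4 × 100 = +25%.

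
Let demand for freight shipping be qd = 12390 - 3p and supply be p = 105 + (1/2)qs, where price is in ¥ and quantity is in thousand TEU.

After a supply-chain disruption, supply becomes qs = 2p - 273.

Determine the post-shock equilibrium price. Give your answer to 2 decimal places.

2532.60

Initially, 12390 - 3p = 2p - 210, so 12600 = 5p and p = 2520, q = 4830.
The shock moves the curves to qd = 12390 - 3p and qs = 2p - 273.
Equate the new curves: 12390 - 3p = 2p - 273, giving 12663 = 5p, p = 2532.6, q = 4792.2.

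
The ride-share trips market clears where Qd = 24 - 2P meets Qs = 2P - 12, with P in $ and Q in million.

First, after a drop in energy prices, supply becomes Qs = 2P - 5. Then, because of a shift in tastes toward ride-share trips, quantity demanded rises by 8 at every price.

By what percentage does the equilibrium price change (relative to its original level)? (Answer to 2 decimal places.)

Original equilibrium: 24 - 2P = 2P - 12 gives 36 = 4P, so P = 9 and Q = 6.
With the change applied: demand Qd = 32 - 2P, supply Qs = 2P - 5.
Equate the new curves: 32 - 2P = 2P - 5, giving 37 = 4P, P = 9.25, Q = 13.5.
%ΔP = (9.25 − 9) / 9 × 100 = +2.78%.

+2.78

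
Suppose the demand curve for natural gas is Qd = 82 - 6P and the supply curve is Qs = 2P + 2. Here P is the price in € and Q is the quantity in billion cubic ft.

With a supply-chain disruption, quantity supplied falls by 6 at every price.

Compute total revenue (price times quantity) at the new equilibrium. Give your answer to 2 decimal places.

188.13

Solve the original market: 82 - 6P = 2P + 2, hence P = 10 and Q = 22.
The new curves are Qd = 82 - 6P (demand) and Qs = 2P - 4 (supply).
New equilibrium: 82 - 6P = 2P - 4 ⇒ 86 = 8P ⇒ P = 10.75, Q = 17.5.
New expenditure = 10.75 × 17.5 = 188.13.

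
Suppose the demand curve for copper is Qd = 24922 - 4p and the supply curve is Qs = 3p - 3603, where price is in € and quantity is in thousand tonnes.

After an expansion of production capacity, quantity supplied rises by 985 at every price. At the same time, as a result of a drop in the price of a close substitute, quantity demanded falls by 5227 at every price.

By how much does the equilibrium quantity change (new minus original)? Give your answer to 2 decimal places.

-1677.29

Original equilibrium: 24922 - 4p = 3p - 3603 gives 28525 = 7p, so p = 4075 and Q = 8622.
With the change applied: demand Qd = 19695 - 4p, supply Qs = 3p - 2618.
Equate the new curves: 19695 - 4p = 3p - 2618, giving 22313 = 7p, p = 22313/7 ≈ 3187.5714, Q = 48613/7 ≈ 6944.7143.
ΔQ = 6944.7143 − 8622 = -1677.29.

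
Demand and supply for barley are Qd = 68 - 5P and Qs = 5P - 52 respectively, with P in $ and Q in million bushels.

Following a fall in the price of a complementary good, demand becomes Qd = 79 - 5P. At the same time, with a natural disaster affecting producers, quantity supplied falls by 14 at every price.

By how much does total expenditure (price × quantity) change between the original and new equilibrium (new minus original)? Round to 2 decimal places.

-1.75

Initially, 68 - 5P = 5P - 52, so 120 = 10P and P = 12, Q = 8.
The shock moves the curves to Qd = 79 - 5P and Qs = 5P - 66.
Setting them equal: 79 - 5P = 5P - 66 → 145 = 10P, so P = 14.5 and Q = 6.5.
Expenditure moves from 12×8 = 96 to 14.5×6.5 = 94.25; change = -1.75.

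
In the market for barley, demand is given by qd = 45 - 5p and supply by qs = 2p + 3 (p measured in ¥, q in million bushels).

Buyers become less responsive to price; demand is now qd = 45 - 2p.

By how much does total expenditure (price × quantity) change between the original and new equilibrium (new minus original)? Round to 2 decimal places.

+162.00

Initially, 45 - 5p = 2p + 3, so 42 = 7p and p = 6, q = 15.
The shock moves the curves to qd = 45 - 2p and qs = 2p + 3.
New equilibrium: 45 - 2p = 2p + 3 ⇒ 42 = 4p ⇒ p = 10.5, q = 24.
Expenditure moves from 6×15 = 90 to 10.5×24 = 252; change = +162.00.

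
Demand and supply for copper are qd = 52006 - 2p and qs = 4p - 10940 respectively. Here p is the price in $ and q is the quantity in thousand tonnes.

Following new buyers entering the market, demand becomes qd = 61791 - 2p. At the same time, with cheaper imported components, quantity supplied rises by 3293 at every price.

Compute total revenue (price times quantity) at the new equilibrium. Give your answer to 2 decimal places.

447238585.00

Original equilibrium: 52006 - 2p = 4p - 10940 gives 62946 = 6p, so p = 10491 and q = 31024.
After the shift, demand is qd = 61791 - 2p and supply is qs = 4p - 7647.
Equate the new curves: 61791 - 2p = 4p - 7647, giving 69438 = 6p, p = 11573, q = 38645.
New expenditure = 11573 × 38645 = 447238585.00.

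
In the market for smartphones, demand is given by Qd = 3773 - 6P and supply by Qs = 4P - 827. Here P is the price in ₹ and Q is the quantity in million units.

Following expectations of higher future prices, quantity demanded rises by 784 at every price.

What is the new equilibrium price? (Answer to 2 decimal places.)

Original equilibrium: 3773 - 6P = 4P - 827 gives 4600 = 10P, so P = 460 and Q = 1013.
The shock moves the curves to Qd = 4557 - 6P and Qs = 4P - 827.
New equilibrium: 4557 - 6P = 4P - 827 ⇒ 5384 = 10P ⇒ P = 538.4, Q = 1326.6.

538.40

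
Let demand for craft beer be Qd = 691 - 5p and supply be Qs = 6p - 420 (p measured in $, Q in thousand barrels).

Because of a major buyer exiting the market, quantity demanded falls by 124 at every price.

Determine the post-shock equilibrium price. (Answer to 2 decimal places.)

89.73

Initially, 691 - 5p = 6p - 420, so 1111 = 11p and p = 101, Q = 186.
With the change applied: demand Qd = 567 - 5p, supply Qs = 6p - 420.
Clearing the new market: 567 - 5p = 6p - 420, so p = 987/11 ≈ 89.7273 and Q = 1302/11 ≈ 118.3636.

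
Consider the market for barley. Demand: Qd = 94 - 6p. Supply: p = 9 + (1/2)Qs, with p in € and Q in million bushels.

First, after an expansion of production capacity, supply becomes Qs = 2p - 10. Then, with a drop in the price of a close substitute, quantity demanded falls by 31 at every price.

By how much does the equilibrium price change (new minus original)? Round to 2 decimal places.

Original equilibrium: 94 - 6p = 2p - 18 gives 112 = 8p, so p = 14 and Q = 10.
The new curves are Qd = 63 - 6p (demand) and Qs = 2p - 10 (supply).
Setting them equal: 63 - 6p = 2p - 10 → 73 = 8p, so p = 9.125 and Q = 8.25.
Δp = 9.125 − 14 = -4.88.

-4.88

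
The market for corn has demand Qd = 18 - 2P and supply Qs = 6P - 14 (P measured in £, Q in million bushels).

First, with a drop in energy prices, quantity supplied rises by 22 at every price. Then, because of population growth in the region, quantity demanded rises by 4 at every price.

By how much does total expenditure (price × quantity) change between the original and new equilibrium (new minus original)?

-7.625

Original equilibrium: 18 - 2P = 6P - 14 gives 32 = 8P, so P = 4 and Q = 10.
After the shift, demand is Qd = 22 - 2P and supply is Qs = 6P + 8.
Clearing the new market: 22 - 2P = 6P + 8, so P = 1.75 and Q = 18.5.
Expenditure moves from 4×10 = 40 to 1.75×18.5 = 32.375; change = -7.625.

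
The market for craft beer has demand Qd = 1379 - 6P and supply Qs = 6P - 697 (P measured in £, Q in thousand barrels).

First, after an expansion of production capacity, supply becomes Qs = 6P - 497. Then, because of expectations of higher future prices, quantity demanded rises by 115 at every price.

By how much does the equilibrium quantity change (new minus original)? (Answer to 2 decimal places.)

Initially, 1379 - 6P = 6P - 697, so 2076 = 12P and P = 173, Q = 341.
After the shift, demand is Qd = 1494 - 6P and supply is Qs = 6P - 497.
Setting them equal: 1494 - 6P = 6P - 497 → 1991 = 12P, so P = 1991/12 ≈ 165.9167 and Q = 498.5.
ΔQ = 498.5 − 341 = +157.50.

+157.50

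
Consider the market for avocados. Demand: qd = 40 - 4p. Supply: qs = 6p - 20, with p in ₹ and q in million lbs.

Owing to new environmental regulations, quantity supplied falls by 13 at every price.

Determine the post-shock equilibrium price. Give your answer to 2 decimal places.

7.30

Before the shock: 40 - 4p = 6p - 20 ⇒ 60 = 10p ⇒ p = 6, q = 16.
With the change applied: demand qd = 40 - 4p, supply qs = 6p - 33.
Setting them equal: 40 - 4p = 6p - 33 → 73 = 10p, so p = 7.3 and q = 10.8.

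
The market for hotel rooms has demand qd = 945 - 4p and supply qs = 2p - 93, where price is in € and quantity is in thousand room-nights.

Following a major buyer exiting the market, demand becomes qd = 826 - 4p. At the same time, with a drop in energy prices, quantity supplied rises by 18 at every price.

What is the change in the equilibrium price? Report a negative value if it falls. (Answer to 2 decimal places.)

-22.83

Before the shock: 945 - 4p = 2p - 93 ⇒ 1038 = 6p ⇒ p = 173, q = 253.
With the change applied: demand qd = 826 - 4p, supply qs = 2p - 75.
Setting them equal: 826 - 4p = 2p - 75 → 901 = 6p, so p = 901/6 ≈ 150.1667 and q = 676/3 ≈ 225.3333.
Δp = 150.1667 − 173 = -22.83.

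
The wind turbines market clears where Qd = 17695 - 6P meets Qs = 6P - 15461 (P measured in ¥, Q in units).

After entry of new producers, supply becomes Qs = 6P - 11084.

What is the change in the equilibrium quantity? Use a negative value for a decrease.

+2188.5

Original equilibrium: 17695 - 6P = 6P - 15461 gives 33156 = 12P, so P = 2763 and Q = 1117.
With the change applied: demand Qd = 17695 - 6P, supply Qs = 6P - 11084.
Clearing the new market: 17695 - 6P = 6P - 11084, so P = 2398.25 and Q = 3305.5.
ΔQ = 3305.5 − 1117 = +2188.5.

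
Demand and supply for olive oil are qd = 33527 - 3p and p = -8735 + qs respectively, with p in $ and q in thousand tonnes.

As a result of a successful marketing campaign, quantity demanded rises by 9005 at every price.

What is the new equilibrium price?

Before the shock: 33527 - 3p = p + 8735 ⇒ 24792 = 4p ⇒ p = 6198, q = 14933.
The new curves are qd = 42532 - 3p (demand) and qs = p + 8735 (supply).
Setting them equal: 42532 - 3p = p + 8735 → 33797 = 4p, so p = 8449.25 and q = 17184.25.

8449.25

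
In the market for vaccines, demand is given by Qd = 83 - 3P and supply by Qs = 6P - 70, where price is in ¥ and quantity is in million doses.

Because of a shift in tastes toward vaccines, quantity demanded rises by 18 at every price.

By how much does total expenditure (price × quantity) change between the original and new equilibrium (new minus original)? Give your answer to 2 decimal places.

Before the shock: 83 - 3P = 6P - 70 ⇒ 153 = 9P ⇒ P = 17, Q = 32.
With the change applied: demand Qd = 101 - 3P, supply Qs = 6P - 70.
Equate the new curves: 101 - 3P = 6P - 70, giving 171 = 9P, P = 19, Q = 44.
Expenditure moves from 17×32 = 544 to 19×44 = 836; change = +292.00.

+292.00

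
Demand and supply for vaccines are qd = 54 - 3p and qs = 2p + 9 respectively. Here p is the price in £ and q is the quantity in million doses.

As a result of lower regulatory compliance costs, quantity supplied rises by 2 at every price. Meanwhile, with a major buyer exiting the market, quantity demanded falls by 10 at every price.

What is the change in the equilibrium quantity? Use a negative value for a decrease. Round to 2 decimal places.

-2.80

Before the shock: 54 - 3p = 2p + 9 ⇒ 45 = 5p ⇒ p = 9, q = 27.
The new curves are qd = 44 - 3p (demand) and qs = 2p + 11 (supply).
Clearing the new market: 44 - 3p = 2p + 11, so p = 6.6 and q = 24.2.
Δq = 24.2 − 27 = -2.80.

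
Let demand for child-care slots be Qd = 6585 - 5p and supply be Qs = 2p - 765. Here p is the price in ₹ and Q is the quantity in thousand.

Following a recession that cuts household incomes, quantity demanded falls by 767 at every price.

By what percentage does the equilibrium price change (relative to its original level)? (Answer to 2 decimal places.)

-10.44

Before the shock: 6585 - 5p = 2p - 765 ⇒ 7350 = 7p ⇒ p = 1050, Q = 1335.
With the change applied: demand Qd = 5818 - 5p, supply Qs = 2p - 765.
New equilibrium: 5818 - 5p = 2p - 765 ⇒ 6583 = 7p ⇒ p = 6583/7 ≈ 940.4286, Q = 7811/7 ≈ 1115.8571.
%Δp = (940.4286 − 1050) / 1050 × 100 = -10.44%.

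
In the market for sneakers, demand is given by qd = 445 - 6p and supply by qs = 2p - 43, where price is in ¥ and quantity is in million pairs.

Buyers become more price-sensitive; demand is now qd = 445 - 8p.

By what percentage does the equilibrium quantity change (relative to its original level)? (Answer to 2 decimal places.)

Original equilibrium: 445 - 6p = 2p - 43 gives 488 = 8p, so p = 61 and q = 79.
The shock moves the curves to qd = 445 - 8p and qs = 2p - 43.
Setting them equal: 445 - 8p = 2p - 43 → 488 = 10p, so p = 48.8 and q = 54.6.
%Δq = (54.6 − 79) / 79 × 100 = -30.89%.

-30.89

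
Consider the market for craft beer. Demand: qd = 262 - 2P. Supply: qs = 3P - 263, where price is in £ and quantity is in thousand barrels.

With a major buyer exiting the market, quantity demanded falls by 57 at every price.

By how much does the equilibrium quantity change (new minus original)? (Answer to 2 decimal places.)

-34.20

Before the shock: 262 - 2P = 3P - 263 ⇒ 525 = 5P ⇒ P = 105, q = 52.
The shock moves the curves to qd = 205 - 2P and qs = 3P - 263.
New equilibrium: 205 - 2P = 3P - 263 ⇒ 468 = 5P ⇒ P = 93.6, q = 17.8.
Δq = 17.8 − 52 = -34.20.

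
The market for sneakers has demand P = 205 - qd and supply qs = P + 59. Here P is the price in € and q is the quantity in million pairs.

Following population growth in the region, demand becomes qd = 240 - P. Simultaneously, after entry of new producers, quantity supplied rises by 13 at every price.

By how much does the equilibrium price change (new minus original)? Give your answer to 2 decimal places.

+11.00

Initially, 205 - P = P + 59, so 146 = 2P and P = 73, q = 132.
The new curves are qd = 240 - P (demand) and qs = P + 72 (supply).
Equate the new curves: 240 - P = P + 72, giving 168 = 2P, P = 84, q = 156.
ΔP = 84 − 73 = +11.00.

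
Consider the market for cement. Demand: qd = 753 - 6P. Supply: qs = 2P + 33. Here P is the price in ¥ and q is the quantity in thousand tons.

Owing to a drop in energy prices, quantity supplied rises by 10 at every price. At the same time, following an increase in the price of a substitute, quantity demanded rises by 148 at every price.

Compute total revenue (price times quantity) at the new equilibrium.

Original equilibrium: 753 - 6P = 2P + 33 gives 720 = 8P, so P = 90 and q = 213.
The shock moves the curves to qd = 901 - 6P and qs = 2P + 43.
Equate the new curves: 901 - 6P = 2P + 43, giving 858 = 8P, P = 107.25, q = 257.5.
New expenditure = 107.25 × 257.5 = 27616.875.

27616.875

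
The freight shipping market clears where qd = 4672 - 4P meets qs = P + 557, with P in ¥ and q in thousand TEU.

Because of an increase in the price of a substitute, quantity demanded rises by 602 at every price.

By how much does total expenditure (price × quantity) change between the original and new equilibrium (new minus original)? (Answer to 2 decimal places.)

+279737.36

Initially, 4672 - 4P = P + 557, so 4115 = 5P and P = 823, q = 1380.
After the shift, demand is qd = 5274 - 4P and supply is qs = P + 557.
Setting them equal: 5274 - 4P = P + 557 → 4717 = 5P, so P = 943.4 and q = 1500.4.
Expenditure moves from 823×1380 = 1135740 to 943.4×1500.4 = 1415477.36; change = +279737.36.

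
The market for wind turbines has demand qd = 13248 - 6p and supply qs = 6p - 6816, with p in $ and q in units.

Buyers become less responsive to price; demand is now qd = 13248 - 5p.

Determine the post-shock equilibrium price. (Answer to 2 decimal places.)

1824.00

Solve the original market: 13248 - 6p = 6p - 6816, hence p = 1672 and q = 3216.
With the change applied: demand qd = 13248 - 5p, supply qs = 6p - 6816.
Clearing the new market: 13248 - 5p = 6p - 6816, so p = 1824 and q = 4128.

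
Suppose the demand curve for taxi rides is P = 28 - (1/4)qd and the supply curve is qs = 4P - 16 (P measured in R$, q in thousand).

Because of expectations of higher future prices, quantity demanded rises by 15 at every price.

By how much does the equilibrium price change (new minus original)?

Initially, 112 - 4P = 4P - 16, so 128 = 8P and P = 16, q = 48.
After the shift, demand is qd = 127 - 4P and supply is qs = 4P - 16.
Equate the new curves: 127 - 4P = 4P - 16, giving 143 = 8P, P = 17.875, q = 55.5.
ΔP = 17.875 − 16 = +1.875.

+1.875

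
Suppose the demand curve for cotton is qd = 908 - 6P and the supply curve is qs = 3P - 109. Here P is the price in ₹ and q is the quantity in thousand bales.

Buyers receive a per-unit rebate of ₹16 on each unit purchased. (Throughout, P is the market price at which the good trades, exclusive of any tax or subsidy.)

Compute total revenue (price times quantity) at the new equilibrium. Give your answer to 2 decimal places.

32400.67

Initially, 908 - 6P = 3P - 109, so 1017 = 9P and P = 113, q = 230.
Since buyers' out-of-pocket price is the market price minus the rebate, the effective demand curve becomes qd = 1004 - 6P.
Setting them equal: 1004 - 6P = 3P - 109 → 1113 = 9P, so P = 371/3 ≈ 123.6667 and q = 262.
New expenditure = 123.6667 × 262 = 32400.67.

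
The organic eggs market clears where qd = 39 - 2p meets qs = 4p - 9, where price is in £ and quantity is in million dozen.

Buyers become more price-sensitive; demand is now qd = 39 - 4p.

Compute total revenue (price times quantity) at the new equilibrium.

Original equilibrium: 39 - 2p = 4p - 9 gives 48 = 6p, so p = 8 and q = 23.
The shock moves the curves to qd = 39 - 4p and qs = 4p - 9.
Equate the new curves: 39 - 4p = 4p - 9, giving 48 = 8p, p = 6, q = 15.
New expenditure = 6 × 15 = 90.

90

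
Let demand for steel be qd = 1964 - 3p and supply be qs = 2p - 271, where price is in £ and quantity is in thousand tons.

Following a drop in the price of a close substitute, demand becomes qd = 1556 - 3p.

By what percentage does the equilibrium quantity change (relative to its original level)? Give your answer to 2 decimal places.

-26.20

Solve the original market: 1964 - 3p = 2p - 271, hence p = 447 and q = 623.
After the shift, demand is qd = 1556 - 3p and supply is qs = 2p - 271.
Setting them equal: 1556 - 3p = 2p - 271 → 1827 = 5p, so p = 365.4 and q = 459.8.
%Δq = (459.8 − 623) / 623 × 100 = -26.20%.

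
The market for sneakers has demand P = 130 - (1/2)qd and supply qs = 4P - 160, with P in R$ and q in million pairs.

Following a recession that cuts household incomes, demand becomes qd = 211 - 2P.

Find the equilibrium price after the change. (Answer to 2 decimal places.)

61.83

Before the shock: 260 - 2P = 4P - 160 ⇒ 420 = 6P ⇒ P = 70, q = 120.
The shock moves the curves to qd = 211 - 2P and qs = 4P - 160.
New equilibrium: 211 - 2P = 4P - 160 ⇒ 371 = 6P ⇒ P = 371/6 ≈ 61.8333, q = 262/3 ≈ 87.3333.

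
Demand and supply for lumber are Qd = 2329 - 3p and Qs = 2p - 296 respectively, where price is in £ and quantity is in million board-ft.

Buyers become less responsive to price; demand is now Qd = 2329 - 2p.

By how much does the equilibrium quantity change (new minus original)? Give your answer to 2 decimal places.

+262.50

Original equilibrium: 2329 - 3p = 2p - 296 gives 2625 = 5p, so p = 525 and Q = 754.
After the shift, demand is Qd = 2329 - 2p and supply is Qs = 2p - 296.
New equilibrium: 2329 - 2p = 2p - 296 ⇒ 2625 = 4p ⇒ p = 656.25, Q = 1016.5.
ΔQ = 1016.5 − 754 = +262.50.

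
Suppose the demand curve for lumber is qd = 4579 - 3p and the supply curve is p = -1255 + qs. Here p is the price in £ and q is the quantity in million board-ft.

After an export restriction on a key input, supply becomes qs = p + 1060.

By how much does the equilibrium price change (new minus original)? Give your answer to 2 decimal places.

Before the shock: 4579 - 3p = p + 1255 ⇒ 3324 = 4p ⇒ p = 831, q = 2086.
After the shift, demand is qd = 4579 - 3p and supply is qs = p + 1060.
New equilibrium: 4579 - 3p = p + 1060 ⇒ 3519 = 4p ⇒ p = 879.75, q = 1939.75.
Δp = 879.75 − 831 = +48.75.

+48.75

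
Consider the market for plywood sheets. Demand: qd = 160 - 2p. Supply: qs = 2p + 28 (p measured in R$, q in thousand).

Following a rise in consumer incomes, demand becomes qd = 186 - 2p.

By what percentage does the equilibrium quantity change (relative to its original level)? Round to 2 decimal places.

+13.83

Before the shock: 160 - 2p = 2p + 28 ⇒ 132 = 4p ⇒ p = 33, q = 94.
With the change applied: demand qd = 186 - 2p, supply qs = 2p + 28.
Setting them equal: 186 - 2p = 2p + 28 → 158 = 4p, so p = 39.5 and q = 107.
%Δq = (107 − 94) / 94 × 100 = +13.83%.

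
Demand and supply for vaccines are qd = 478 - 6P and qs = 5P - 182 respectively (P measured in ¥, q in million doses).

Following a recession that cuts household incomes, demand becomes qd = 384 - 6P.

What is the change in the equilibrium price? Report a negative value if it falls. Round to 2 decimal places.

Initially, 478 - 6P = 5P - 182, so 660 = 11P and P = 60, q = 118.
With the change applied: demand qd = 384 - 6P, supply qs = 5P - 182.
New equilibrium: 384 - 6P = 5P - 182 ⇒ 566 = 11P ⇒ P = 566/11 ≈ 51.4545, q = 828/11 ≈ 75.2727.
ΔP = 51.4545 − 60 = -8.55.

-8.55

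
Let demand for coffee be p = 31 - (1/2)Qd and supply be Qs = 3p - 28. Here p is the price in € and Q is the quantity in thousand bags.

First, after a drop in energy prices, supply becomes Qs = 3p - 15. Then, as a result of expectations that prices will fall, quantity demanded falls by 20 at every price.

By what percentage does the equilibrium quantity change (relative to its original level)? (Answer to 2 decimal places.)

-26.15

Original equilibrium: 62 - 2p = 3p - 28 gives 90 = 5p, so p = 18 and Q = 26.
The shock moves the curves to Qd = 42 - 2p and Qs = 3p - 15.
Equate the new curves: 42 - 2p = 3p - 15, giving 57 = 5p, p = 11.4, Q = 19.2.
%ΔQ = (19.2 − 26) / 26 × 100 = -26.15%.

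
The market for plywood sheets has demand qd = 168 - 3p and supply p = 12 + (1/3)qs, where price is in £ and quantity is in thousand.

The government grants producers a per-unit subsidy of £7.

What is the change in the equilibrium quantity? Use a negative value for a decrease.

Original equilibrium: 168 - 3p = 3p - 36 gives 204 = 6p, so p = 34 and q = 66.
Since sellers receive the price plus the subsidy, the effective supply curve becomes qs = 3p - 15.
Equate the new curves: 168 - 3p = 3p - 15, giving 183 = 6p, p = 30.5, q = 76.5.
Δq = 76.5 − 66 = +10.5.

+10.5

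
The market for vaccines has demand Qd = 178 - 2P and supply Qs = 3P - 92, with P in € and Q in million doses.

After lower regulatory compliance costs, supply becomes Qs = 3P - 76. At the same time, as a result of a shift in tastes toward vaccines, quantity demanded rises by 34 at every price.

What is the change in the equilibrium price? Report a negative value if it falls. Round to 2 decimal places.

Initially, 178 - 2P = 3P - 92, so 270 = 5P and P = 54, Q = 70.
After the shift, demand is Qd = 212 - 2P and supply is Qs = 3P - 76.
Setting them equal: 212 - 2P = 3P - 76 → 288 = 5P, so P = 57.6 and Q = 96.8.
ΔP = 57.6 − 54 = +3.60.

+3.60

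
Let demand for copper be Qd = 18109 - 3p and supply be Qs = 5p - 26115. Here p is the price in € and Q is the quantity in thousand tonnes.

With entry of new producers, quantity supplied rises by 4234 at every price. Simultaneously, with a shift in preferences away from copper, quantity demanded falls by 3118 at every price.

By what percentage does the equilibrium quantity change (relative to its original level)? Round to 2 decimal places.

-23.67

Before the shock: 18109 - 3p = 5p - 26115 ⇒ 44224 = 8p ⇒ p = 5528, Q = 1525.
The new curves are Qd = 14991 - 3p (demand) and Qs = 5p - 21881 (supply).
Equate the new curves: 14991 - 3p = 5p - 21881, giving 36872 = 8p, p = 4609, Q = 1164.
%ΔQ = (1164 − 1525) / 1525 × 100 = -23.67%.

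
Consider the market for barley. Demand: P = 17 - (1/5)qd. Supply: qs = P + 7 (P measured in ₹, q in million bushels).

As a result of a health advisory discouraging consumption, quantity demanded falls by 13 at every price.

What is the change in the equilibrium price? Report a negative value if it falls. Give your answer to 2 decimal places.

-2.17

Original equilibrium: 85 - 5P = P + 7 gives 78 = 6P, so P = 13 and q = 20.
With the change applied: demand qd = 72 - 5P, supply qs = P + 7.
New equilibrium: 72 - 5P = P + 7 ⇒ 65 = 6P ⇒ P = 65/6 ≈ 10.8333, q = 107/6 ≈ 17.8333.
ΔP = 10.8333 − 13 = -2.17.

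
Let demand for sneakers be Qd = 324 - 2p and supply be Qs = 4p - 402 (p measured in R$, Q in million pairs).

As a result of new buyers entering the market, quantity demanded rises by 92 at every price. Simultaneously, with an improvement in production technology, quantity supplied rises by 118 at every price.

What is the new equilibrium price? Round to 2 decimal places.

116.67

Solve the original market: 324 - 2p = 4p - 402, hence p = 121 and Q = 82.
The shock moves the curves to Qd = 416 - 2p and Qs = 4p - 284.
Equate the new curves: 416 - 2p = 4p - 284, giving 700 = 6p, p = 350/3 ≈ 116.6667, Q = 548/3 ≈ 182.6667.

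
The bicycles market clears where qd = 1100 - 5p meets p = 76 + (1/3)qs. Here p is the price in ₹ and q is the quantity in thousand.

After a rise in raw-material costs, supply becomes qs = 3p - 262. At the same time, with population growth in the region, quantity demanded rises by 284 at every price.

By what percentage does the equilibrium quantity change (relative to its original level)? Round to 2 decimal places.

+31.57

Solve the original market: 1100 - 5p = 3p - 228, hence p = 166 and q = 270.
With the change applied: demand qd = 1384 - 5p, supply qs = 3p - 262.
New equilibrium: 1384 - 5p = 3p - 262 ⇒ 1646 = 8p ⇒ p = 205.75, q = 355.25.
%Δq = (355.25 − 270) / 270 × 100 = +31.57%.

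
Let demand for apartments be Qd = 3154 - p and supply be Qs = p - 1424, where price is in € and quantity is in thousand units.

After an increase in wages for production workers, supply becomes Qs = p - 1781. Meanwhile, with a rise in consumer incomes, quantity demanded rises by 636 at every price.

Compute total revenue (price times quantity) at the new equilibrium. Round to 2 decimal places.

2798034.75

Before the shock: 3154 - p = p - 1424 ⇒ 4578 = 2p ⇒ p = 2289, Q = 865.
The shock moves the curves to Qd = 3790 - p and Qs = p - 1781.
Clearing the new market: 3790 - p = p - 1781, so p = 2785.5 and Q = 1004.5.
New expenditure = 2785.5 × 1004.5 = 2798034.75.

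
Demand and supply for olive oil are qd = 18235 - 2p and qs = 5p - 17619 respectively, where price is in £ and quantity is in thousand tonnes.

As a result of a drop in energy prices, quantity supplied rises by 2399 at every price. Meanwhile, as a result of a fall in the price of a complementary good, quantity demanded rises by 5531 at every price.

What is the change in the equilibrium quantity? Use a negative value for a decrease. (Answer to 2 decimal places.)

+4636.14

Initially, 18235 - 2p = 5p - 17619, so 35854 = 7p and p = 5122, q = 7991.
After the shift, demand is qd = 23766 - 2p and supply is qs = 5p - 15220.
Equate the new curves: 23766 - 2p = 5p - 15220, giving 38986 = 7p, p = 38986/7 ≈ 5569.4286, q = 88390/7 ≈ 12627.1429.
Δq = 12627.1429 − 7991 = +4636.14.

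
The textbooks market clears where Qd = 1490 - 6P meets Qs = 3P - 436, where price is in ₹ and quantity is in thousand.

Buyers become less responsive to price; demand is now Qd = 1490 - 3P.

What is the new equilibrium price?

Solve the original market: 1490 - 6P = 3P - 436, hence P = 214 and Q = 206.
With the change applied: demand Qd = 1490 - 3P, supply Qs = 3P - 436.
Setting them equal: 1490 - 3P = 3P - 436 → 1926 = 6P, so P = 321 and Q = 527.

321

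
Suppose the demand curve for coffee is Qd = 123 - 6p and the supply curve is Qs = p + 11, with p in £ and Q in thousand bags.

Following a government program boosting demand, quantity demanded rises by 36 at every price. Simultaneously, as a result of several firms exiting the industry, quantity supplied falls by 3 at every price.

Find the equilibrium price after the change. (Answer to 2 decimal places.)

21.57

Solve the original market: 123 - 6p = p + 11, hence p = 16 and Q = 27.
After the shift, demand is Qd = 159 - 6p and supply is Qs = p + 8.
Clearing the new market: 159 - 6p = p + 8, so p = 151/7 ≈ 21.5714 and Q = 207/7 ≈ 29.5714.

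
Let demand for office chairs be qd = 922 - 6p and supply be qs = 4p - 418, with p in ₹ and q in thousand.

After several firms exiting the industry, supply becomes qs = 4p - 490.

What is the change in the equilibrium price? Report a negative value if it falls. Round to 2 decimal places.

+7.20

Initially, 922 - 6p = 4p - 418, so 1340 = 10p and p = 134, q = 118.
With the change applied: demand qd = 922 - 6p, supply qs = 4p - 490.
Clearing the new market: 922 - 6p = 4p - 490, so p = 141.2 and q = 74.8.
Δp = 141.2 − 134 = +7.20.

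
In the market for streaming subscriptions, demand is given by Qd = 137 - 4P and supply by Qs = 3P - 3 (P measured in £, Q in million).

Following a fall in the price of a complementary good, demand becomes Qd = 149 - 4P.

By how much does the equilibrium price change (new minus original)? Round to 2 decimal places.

+1.71

Before the shock: 137 - 4P = 3P - 3 ⇒ 140 = 7P ⇒ P = 20, Q = 57.
The new curves are Qd = 149 - 4P (demand) and Qs = 3P - 3 (supply).
Setting them equal: 149 - 4P = 3P - 3 → 152 = 7P, so P = 152/7 ≈ 21.7143 and Q = 435/7 ≈ 62.1429.
ΔP = 21.7143 − 20 = +1.71.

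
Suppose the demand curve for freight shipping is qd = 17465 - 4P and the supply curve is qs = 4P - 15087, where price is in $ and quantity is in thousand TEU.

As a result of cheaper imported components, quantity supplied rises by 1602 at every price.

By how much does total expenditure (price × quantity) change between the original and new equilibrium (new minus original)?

Before the shock: 17465 - 4P = 4P - 15087 ⇒ 32552 = 8P ⇒ P = 4069, q = 1189.
The shock moves the curves to qd = 17465 - 4P and qs = 4P - 13485.
New equilibrium: 17465 - 4P = 4P - 13485 ⇒ 30950 = 8P ⇒ P = 3868.75, q = 1990.
Expenditure moves from 4069×1189 = 4838041 to 3868.75×1990 = 7698812.5; change = +2860771.5.

+2860771.5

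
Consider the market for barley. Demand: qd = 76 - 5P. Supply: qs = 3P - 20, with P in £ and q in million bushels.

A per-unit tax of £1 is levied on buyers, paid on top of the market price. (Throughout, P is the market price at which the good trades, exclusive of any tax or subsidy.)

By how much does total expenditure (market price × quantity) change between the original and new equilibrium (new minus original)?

-31.328125

Initially, 76 - 5P = 3P - 20, so 96 = 8P and P = 12, q = 16.
Since buyers pay the price plus the tax, the effective demand curve becomes qd = 71 - 5P.
Equate the new curves: 71 - 5P = 3P - 20, giving 91 = 8P, P = 11.375, q = 14.125.
Expenditure moves from 12×16 = 192 to 11.375×14.125 = 160.671875; change = -31.328125.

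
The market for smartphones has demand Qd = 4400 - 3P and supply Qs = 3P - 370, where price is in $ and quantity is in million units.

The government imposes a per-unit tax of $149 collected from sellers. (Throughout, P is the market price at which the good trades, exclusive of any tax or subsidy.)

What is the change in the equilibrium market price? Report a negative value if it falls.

Original equilibrium: 4400 - 3P = 3P - 370 gives 4770 = 6P, so P = 795 and Q = 2015.
Since sellers keep the price net of the tax, the effective supply curve becomes Qs = 3P - 817.
Setting them equal: 4400 - 3P = 3P - 817 → 5217 = 6P, so P = 869.5 and Q = 1791.5.
ΔP = 869.5 − 795 = +74.5.

+74.5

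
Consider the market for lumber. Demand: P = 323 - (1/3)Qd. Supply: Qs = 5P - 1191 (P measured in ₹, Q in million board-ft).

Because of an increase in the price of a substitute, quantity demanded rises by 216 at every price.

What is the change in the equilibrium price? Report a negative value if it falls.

Solve the original market: 969 - 3P = 5P - 1191, hence P = 270 and Q = 159.
After the shift, demand is Qd = 1185 - 3P and supply is Qs = 5P - 1191.
Setting them equal: 1185 - 3P = 5P - 1191 → 2376 = 8P, so P = 297 and Q = 294.
ΔP = 297 − 270 = +27.

+27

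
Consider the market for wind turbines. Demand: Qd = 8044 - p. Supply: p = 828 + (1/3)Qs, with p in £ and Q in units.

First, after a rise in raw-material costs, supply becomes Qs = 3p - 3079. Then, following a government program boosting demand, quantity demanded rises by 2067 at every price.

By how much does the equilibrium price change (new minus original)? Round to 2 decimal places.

Solve the original market: 8044 - p = 3p - 2484, hence p = 2632 and Q = 5412.
With the change applied: demand Qd = 10111 - p, supply Qs = 3p - 3079.
Equate the new curves: 10111 - p = 3p - 3079, giving 13190 = 4p, p = 3297.5, Q = 6813.5.
Δp = 3297.5 − 2632 = +665.50.

+665.50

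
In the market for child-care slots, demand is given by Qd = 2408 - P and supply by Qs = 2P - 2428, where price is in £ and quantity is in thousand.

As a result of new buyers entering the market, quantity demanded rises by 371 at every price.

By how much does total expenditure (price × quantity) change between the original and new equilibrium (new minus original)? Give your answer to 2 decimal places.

+527726.89

Initially, 2408 - P = 2P - 2428, so 4836 = 3P and P = 1612, Q = 796.
After the shift, demand is Qd = 2779 - P and supply is Qs = 2P - 2428.
New equilibrium: 2779 - P = 2P - 2428 ⇒ 5207 = 3P ⇒ P = 5207/3 ≈ 1735.6667, Q = 3130/3 ≈ 1043.3333.
Expenditure moves from 1612×796 = 1283152 to 1735.6667×1043.3333 = 1810878.8889; change = +527726.89.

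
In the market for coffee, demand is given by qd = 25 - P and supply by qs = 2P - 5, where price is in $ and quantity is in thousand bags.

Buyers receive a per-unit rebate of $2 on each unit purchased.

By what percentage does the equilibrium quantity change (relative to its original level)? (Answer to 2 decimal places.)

+8.89

Original equilibrium: 25 - P = 2P - 5 gives 30 = 3P, so P = 10 and q = 15.
Since buyers' out-of-pocket price is the market price minus the rebate, the effective demand curve becomes qd = 27 - P.
Equate the new curves: 27 - P = 2P - 5, giving 32 = 3P, P = 32/3 ≈ 10.6667, q = 49/3 ≈ 16.3333.
%Δq = (16.3333 − 15) / 15 × 100 = +8.89%.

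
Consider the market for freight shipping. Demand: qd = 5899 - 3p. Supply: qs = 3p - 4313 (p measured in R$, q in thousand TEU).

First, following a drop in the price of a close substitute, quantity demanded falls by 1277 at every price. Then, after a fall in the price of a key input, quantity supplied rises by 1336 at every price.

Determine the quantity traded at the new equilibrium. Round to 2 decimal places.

822.50

Original equilibrium: 5899 - 3p = 3p - 4313 gives 10212 = 6p, so p = 1702 and q = 793.
With the change applied: demand qd = 4622 - 3p, supply qs = 3p - 2977.
Setting them equal: 4622 - 3p = 3p - 2977 → 7599 = 6p, so p = 1266.5 and q = 822.5.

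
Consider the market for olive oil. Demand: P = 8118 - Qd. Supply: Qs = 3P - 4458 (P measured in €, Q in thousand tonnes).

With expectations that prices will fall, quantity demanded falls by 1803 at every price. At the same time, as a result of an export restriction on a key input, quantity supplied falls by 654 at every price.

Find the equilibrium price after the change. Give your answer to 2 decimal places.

2856.75

Original equilibrium: 8118 - P = 3P - 4458 gives 12576 = 4P, so P = 3144 and Q = 4974.
With the change applied: demand Qd = 6315 - P, supply Qs = 3P - 5112.
Setting them equal: 6315 - P = 3P - 5112 → 11427 = 4P, so P = 2856.75 and Q = 3458.25.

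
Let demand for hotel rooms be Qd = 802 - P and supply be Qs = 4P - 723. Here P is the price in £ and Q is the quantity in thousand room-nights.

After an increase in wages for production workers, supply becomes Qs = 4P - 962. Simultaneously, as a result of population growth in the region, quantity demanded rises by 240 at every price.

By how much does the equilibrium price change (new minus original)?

+95.8

Before the shock: 802 - P = 4P - 723 ⇒ 1525 = 5P ⇒ P = 305, Q = 497.
The new curves are Qd = 1042 - P (demand) and Qs = 4P - 962 (supply).
Clearing the new market: 1042 - P = 4P - 962, so P = 400.8 and Q = 641.2.
ΔP = 400.8 − 305 = +95.8.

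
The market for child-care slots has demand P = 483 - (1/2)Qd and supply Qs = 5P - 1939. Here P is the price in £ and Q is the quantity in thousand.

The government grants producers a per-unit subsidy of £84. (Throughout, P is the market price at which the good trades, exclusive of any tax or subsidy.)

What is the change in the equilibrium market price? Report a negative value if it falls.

Initially, 966 - 2P = 5P - 1939, so 2905 = 7P and P = 415, Q = 136.
Since sellers receive the price plus the subsidy, the effective supply curve becomes Qs = 5P - 1519.
New equilibrium: 966 - 2P = 5P - 1519 ⇒ 2485 = 7P ⇒ P = 355, Q = 256.
ΔP = 355 − 415 = -60.

-60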